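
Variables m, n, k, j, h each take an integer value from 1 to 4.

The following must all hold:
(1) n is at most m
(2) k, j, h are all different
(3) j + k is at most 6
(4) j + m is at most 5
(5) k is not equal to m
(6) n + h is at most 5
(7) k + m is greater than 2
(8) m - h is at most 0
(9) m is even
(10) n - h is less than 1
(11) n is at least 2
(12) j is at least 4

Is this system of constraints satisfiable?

From constraint 12: j ≥ 4. From constraints 1 and 11: m ≥ n ≥ 2. Hence j + m ≥ 6. But constraint 4 requires j + m ≤ 5, and 5 < 6. Contradiction.

Unsatisfiable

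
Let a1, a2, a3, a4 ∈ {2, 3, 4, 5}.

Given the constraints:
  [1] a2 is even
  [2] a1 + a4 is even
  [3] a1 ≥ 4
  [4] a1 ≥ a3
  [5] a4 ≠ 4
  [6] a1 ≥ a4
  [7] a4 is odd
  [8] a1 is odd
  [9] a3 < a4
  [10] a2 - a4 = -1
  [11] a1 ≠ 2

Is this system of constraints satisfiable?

The assignment a1 = 5, a2 = 4, a3 = 2, a4 = 5 works:
  constraint 1 holds since a2 = 4 is even.
  constraint 2 holds since a1 + a4 = 10 is even.
  constraint 10 holds since a2 - a4 = -1.
The rest check out directly.

Satisfiable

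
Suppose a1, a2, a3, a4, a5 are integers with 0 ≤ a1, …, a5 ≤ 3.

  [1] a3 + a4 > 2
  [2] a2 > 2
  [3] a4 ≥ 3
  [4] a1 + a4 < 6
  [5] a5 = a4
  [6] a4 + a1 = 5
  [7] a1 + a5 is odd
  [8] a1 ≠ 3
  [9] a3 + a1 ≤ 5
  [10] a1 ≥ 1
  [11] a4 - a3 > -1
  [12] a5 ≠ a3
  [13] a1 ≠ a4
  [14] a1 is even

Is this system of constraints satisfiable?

Try a1 = 2, a2 = 3, a3 = 2, a4 = 3, a5 = 3.
Check constraint 1: a3 + a4 = 5; constraint 4: a1 + a4 = 5. The remaining constraints are straightforward to verify.

Satisfiable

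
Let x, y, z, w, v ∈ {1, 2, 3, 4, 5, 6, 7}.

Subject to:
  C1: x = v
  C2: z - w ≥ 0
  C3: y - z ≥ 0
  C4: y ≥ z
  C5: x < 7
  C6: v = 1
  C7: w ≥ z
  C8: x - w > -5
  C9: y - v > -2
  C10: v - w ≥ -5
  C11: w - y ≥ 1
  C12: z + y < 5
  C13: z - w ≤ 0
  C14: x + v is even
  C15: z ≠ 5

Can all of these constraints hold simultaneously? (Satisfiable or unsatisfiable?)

Unsatisfiable

Constraints 2, 3, and 11 give z − w ≥ 0, w − y ≥ 1, y − z ≥ 0.
Adding all 3 inequalities: the left sides telescope to 0, and the right sides sum to 0 + 1 + 0 = 1. So 0 ≥ 1, which is false.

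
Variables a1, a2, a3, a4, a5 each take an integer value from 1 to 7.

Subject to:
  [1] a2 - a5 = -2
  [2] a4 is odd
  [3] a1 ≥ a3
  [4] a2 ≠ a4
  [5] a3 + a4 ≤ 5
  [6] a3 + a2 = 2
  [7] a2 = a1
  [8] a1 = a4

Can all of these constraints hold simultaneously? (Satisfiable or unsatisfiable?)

From constraints 7 and 8, a2 = a1 = a4, so a2 = a4. But constraint 4 says a2 ≠ a4. Contradiction.

Unsatisfiable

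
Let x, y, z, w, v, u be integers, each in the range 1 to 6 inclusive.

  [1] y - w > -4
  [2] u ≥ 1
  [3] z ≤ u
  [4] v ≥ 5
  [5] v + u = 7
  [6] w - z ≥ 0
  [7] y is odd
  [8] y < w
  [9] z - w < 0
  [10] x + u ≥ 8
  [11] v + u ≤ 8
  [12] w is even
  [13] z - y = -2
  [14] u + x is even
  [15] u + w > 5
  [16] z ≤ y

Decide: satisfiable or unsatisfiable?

Setting (x, y, z, w, v, u) = (6, 3, 1, 4, 5, 2) satisfies everything: constraint 1: y - w = -1; constraint 5: v + u = 7; constraint 6: w - z = 3, and the others follow.

Satisfiable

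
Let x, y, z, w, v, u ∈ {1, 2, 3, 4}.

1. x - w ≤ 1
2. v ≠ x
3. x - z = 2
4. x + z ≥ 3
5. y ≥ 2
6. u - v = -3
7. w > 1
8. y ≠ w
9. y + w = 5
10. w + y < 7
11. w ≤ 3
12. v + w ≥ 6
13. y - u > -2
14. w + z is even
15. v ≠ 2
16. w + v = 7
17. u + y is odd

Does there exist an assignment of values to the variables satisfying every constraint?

Satisfiable

The assignment x = 3, y = 2, z = 1, w = 3, v = 4, u = 1 works:
  constraint 1 holds since x - w = 0.
  constraint 3 holds since x - z = 2.
  constraint 4 holds since x + z = 4.
The rest check out directly.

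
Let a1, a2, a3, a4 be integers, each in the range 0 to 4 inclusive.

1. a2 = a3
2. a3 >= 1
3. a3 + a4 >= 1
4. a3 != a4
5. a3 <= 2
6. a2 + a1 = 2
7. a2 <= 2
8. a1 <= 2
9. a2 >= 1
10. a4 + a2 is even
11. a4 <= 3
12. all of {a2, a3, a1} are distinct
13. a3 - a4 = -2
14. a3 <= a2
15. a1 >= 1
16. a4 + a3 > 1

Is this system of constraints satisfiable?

Constraints 2, 5, 7, 8, 9, and 15 confine each of a2, a3, a1 to the 2 values {1, 2}.
Constraint 12 requires all 3 of them to be distinct, but only 2 values are available — impossible by the pigeonhole principle.

Unsatisfiable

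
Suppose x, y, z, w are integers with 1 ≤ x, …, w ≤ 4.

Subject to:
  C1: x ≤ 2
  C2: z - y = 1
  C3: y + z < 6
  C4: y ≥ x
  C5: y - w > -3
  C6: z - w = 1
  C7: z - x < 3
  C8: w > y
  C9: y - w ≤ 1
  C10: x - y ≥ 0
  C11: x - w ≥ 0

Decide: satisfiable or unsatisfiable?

Unsatisfiable

Constraints 4, 8, and 11 give y < w, w ≤ x, x ≤ y. Chaining: y < w ≤ x ≤ y, which forces y < y — impossible.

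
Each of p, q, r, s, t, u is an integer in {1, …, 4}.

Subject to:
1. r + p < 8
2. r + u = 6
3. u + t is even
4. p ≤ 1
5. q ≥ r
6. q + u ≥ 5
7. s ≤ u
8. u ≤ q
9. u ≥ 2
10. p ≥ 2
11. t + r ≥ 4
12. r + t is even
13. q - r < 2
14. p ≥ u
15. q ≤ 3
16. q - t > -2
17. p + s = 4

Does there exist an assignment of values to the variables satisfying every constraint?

Unsatisfiable

From constraints 5 and 15: r ≤ q ≤ 3. From constraints 4 and 14: u ≤ p ≤ 1. Hence r + u ≤ 4. But constraint 2 requires r + u = 6, and 6 > 4. Contradiction.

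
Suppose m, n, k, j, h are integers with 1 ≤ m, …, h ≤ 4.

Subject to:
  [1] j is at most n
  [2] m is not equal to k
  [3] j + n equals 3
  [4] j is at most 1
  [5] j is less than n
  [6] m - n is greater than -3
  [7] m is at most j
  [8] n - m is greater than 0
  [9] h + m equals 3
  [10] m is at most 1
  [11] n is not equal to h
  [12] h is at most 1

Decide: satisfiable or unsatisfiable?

From constraint 12: h ≤ 1. From constraints 4 and 7: m ≤ j ≤ 1. Hence h + m ≤ 2. But constraint 9 requires h + m = 3, and 3 > 2. Contradiction.

Unsatisfiable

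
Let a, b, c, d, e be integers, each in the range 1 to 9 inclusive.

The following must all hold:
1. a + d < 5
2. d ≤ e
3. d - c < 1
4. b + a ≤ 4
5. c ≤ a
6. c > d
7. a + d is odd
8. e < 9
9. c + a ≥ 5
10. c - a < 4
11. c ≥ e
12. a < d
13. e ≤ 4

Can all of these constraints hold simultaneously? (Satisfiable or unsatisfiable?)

Unsatisfiable

Constraints 2, 5, 11, and 12 give c ≤ a, a < d, d ≤ e, e ≤ c. Chaining: c ≤ a < d ≤ e ≤ c, which forces c < c — impossible.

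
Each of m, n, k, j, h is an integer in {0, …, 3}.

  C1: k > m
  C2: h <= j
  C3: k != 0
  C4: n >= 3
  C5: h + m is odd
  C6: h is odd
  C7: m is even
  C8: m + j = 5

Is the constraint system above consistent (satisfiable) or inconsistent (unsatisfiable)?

Take m = 2, n = 3, k = 3, j = 3, h = 3. Then constraint 5: h + m = 5 is odd; constraint 8: m + j = 5, and every other listed constraint is also met.

Satisfiable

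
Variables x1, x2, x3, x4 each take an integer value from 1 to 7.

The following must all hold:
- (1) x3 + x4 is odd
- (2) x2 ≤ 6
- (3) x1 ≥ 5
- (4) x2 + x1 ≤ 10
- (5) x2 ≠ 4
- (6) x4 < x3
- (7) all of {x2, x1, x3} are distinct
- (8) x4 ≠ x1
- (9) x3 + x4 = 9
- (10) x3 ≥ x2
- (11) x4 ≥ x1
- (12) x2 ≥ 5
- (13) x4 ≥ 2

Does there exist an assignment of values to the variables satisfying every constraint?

Unsatisfiable

From constraints 10 and 12: x3 ≥ x2 ≥ 5. From constraints 3 and 11: x4 ≥ x1 ≥ 5. Hence x3 + x4 ≥ 10. But constraint 9 requires x3 + x4 = 9, and 9 < 10. Contradiction.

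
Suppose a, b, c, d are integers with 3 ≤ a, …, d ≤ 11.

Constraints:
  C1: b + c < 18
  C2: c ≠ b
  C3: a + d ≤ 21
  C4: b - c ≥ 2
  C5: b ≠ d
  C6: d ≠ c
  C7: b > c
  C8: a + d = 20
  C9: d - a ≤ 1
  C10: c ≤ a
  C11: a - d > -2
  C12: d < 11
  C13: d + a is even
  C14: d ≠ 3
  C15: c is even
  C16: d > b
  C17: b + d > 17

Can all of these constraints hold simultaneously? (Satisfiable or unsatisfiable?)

One satisfying assignment is a = 10, b = 9, c = 6, d = 10.
For the less obvious constraints — constraint 1: b + c = 15; constraint 3: a + d = 20 — and the others hold by inspection.

Satisfiable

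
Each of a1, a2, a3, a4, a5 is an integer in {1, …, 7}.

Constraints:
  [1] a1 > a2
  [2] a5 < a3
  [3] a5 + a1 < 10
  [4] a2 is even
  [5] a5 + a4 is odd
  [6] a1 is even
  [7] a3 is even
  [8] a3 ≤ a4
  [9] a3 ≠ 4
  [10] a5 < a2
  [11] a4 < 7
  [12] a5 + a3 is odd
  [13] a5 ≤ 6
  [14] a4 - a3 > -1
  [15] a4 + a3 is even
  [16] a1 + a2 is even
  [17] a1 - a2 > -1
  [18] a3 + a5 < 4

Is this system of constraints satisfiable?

Satisfiable

Try a1 = 6, a2 = 4, a3 = 2, a4 = 4, a5 = 1.
Check constraint 3: a5 + a1 = 7; constraint 14: a4 - a3 = 2; constraint 17: a1 - a2 = 2. The remaining constraints are straightforward to verify.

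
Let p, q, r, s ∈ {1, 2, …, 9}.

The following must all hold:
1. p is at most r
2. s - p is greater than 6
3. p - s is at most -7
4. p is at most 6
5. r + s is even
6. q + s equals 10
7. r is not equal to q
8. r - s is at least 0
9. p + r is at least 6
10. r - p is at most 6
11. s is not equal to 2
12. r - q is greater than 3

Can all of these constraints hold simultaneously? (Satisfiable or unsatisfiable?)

Constraints 3, 8, and 10 give p − r ≥ -6, r − s ≥ 0, s − p ≥ 7.
Adding all 3 inequalities: the left sides telescope to 0, and the right sides sum to (-6) + 0 + 7 = 1. So 0 ≥ 1, which is false.

Unsatisfiable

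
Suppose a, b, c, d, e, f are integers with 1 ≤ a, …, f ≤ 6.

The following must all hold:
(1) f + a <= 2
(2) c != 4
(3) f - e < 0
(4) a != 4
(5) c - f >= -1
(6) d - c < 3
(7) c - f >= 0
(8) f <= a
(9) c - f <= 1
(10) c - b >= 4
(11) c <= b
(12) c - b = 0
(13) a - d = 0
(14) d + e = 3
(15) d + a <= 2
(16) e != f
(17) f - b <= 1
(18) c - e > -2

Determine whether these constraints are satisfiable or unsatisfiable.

Unsatisfiable

Constraints 9, 10, and 17 give c − b ≥ 4, b − f ≥ -1, f − c ≥ -1.
Adding all 3 inequalities: the left sides telescope to 0, and the right sides sum to 4 + (-1) + (-1) = 2. So 0 ≥ 2, which is false.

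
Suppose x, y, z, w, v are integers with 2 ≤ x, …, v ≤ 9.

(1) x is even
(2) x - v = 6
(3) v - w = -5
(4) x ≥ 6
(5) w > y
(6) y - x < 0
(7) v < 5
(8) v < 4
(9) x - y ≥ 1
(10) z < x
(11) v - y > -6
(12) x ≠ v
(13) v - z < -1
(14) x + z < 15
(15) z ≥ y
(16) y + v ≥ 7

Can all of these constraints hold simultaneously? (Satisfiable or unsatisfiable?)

Setting (x, y, z, w, v) = (8, 6, 6, 7, 2) satisfies everything: constraint 2: x - v = 6; constraint 3: v - w = -5, and the others follow.

Satisfiable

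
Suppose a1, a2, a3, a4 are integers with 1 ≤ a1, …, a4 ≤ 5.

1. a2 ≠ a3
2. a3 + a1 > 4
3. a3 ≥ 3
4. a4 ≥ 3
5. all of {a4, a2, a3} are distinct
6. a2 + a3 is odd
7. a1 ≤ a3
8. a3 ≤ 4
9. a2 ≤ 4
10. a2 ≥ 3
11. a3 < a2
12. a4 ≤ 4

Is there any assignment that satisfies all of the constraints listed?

Constraints 3, 4, 8, 9, 10, and 12 confine each of a4, a2, a3 to the 2 values {3, 4}.
Constraint 5 requires all 3 of them to be distinct, but only 2 values are available — impossible by the pigeonhole principle.

Unsatisfiable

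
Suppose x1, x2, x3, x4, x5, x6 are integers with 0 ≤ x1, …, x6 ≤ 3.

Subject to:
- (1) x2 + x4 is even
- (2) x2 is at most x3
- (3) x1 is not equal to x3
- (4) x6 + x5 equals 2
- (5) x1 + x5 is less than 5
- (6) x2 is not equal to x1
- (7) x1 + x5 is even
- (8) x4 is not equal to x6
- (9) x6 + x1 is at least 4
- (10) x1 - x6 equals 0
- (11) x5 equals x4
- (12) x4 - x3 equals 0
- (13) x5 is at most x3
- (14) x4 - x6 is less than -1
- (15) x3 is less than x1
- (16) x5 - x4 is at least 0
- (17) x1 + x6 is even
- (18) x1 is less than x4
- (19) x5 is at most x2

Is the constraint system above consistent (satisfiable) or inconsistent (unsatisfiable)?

Unsatisfiable

Constraints 2, 15, 16, 18, and 19 give x1 < x4, x4 ≤ x5, x5 ≤ x2, x2 ≤ x3, x3 < x1. Chaining: x1 < x4 ≤ x5 ≤ x2 ≤ x3 < x1, which forces x1 < x1 — impossible.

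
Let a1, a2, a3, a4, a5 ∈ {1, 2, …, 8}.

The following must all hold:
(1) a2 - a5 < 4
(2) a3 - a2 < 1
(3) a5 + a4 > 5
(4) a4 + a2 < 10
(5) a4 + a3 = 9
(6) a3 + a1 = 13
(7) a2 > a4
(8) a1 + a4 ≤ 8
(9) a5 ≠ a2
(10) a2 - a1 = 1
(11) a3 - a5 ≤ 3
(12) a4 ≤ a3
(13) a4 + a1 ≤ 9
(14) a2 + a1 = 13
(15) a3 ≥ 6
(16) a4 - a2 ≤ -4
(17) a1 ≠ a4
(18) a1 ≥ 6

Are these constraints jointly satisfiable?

Satisfiable

The assignment a1 = 6, a2 = 7, a3 = 7, a4 = 2, a5 = 6 works:
  constraint 1 holds since a2 - a5 = 1.
  constraint 2 holds since a3 - a2 = 0.
  constraint 3 holds since a5 + a4 = 8.
The rest check out directly.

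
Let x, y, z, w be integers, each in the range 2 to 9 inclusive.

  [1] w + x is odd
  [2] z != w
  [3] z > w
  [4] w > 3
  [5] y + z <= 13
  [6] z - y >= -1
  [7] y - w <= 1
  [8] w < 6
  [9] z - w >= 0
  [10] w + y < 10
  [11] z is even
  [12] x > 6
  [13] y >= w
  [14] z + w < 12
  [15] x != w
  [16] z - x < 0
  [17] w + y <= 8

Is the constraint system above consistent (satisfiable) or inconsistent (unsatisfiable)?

Satisfiable

Setting (x, y, z, w) = (9, 4, 6, 4) satisfies everything: constraint 5: y + z = 10; constraint 6: z - y = 2, and the others follow.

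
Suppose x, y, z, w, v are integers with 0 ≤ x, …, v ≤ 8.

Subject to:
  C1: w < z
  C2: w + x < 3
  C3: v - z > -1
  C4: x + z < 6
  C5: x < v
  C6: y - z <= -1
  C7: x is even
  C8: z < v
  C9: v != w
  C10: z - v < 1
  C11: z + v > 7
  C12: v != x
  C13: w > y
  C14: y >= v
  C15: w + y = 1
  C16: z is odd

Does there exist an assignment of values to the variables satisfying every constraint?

Unsatisfiable

Constraints 1, 8, 13, and 14 give v ≤ y, y < w, w < z, z < v. Chaining: v ≤ y < w < z < v, which forces v < v — impossible.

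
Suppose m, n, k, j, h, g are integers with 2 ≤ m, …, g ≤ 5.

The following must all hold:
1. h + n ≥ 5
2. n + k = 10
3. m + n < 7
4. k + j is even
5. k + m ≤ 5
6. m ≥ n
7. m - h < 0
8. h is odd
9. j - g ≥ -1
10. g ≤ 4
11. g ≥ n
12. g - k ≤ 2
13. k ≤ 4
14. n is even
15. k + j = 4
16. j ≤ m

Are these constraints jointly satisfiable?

From constraints 10 and 11: n ≤ g ≤ 4. From constraint 13: k ≤ 4. Hence n + k ≤ 8. But constraint 2 requires n + k = 10, and 10 > 8. Contradiction.

Unsatisfiable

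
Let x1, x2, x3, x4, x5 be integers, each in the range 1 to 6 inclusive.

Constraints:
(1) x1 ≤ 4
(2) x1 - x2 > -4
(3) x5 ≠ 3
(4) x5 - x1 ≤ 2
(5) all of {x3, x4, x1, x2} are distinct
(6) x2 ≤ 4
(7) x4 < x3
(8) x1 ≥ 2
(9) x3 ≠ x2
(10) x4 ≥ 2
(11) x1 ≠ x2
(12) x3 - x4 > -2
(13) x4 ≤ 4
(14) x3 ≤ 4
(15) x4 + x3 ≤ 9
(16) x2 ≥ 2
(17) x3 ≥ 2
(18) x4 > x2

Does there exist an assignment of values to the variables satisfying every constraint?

Constraints 1, 6, 8, 10, 13, 14, 16, and 17 confine each of x3, x4, x1, x2 to the 3 values {2, …, 4}.
Constraint 5 requires all 4 of them to be distinct, but only 3 values are available — impossible by the pigeonhole principle.

Unsatisfiable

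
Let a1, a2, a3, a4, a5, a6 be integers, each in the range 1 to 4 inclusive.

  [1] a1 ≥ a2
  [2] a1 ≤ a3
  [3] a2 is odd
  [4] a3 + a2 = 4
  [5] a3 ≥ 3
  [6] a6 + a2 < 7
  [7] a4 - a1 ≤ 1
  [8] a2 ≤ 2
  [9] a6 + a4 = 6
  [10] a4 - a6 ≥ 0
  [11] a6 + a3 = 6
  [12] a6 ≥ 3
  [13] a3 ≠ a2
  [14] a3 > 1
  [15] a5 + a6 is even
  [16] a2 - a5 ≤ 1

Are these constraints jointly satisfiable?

Try a1 = 2, a2 = 1, a3 = 3, a4 = 3, a5 = 3, a6 = 3.
Check constraint 4: a3 + a2 = 4; constraint 6: a6 + a2 = 4; constraint 7: a4 - a1 = 1. The remaining constraints are straightforward to verify.

Satisfiable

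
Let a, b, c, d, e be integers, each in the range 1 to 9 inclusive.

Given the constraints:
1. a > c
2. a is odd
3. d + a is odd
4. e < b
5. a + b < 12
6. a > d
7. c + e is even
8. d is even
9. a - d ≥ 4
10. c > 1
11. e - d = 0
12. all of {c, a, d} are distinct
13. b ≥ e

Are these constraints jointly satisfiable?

Take a = 7, b = 3, c = 4, d = 2, e = 2. Then constraint 5: a + b = 10; constraint 9: a - d = 5; constraint 11: e - d = 0, and every other listed constraint is also met.

Satisfiable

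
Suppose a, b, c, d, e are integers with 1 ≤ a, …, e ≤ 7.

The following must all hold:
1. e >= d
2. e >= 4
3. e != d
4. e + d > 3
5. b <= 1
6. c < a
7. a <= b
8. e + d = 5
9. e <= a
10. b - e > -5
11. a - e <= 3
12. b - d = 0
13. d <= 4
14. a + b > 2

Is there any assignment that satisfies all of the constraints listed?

From constraints 2 and 9: a ≥ e and e ≥ 4, so a ≥ 4. From constraints 5 and 7: a ≤ b and b ≤ 1, so a ≤ 1. But 1 < 4, so no value of a works.

Unsatisfiable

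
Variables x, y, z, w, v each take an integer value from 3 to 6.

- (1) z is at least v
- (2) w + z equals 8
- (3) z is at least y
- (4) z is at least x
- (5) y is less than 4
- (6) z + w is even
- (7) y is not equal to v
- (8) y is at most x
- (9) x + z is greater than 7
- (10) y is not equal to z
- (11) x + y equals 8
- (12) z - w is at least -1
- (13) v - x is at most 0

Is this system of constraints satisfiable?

Satisfiable

Take x = 5, y = 3, z = 5, w = 3, v = 5. Then constraint 2: w + z = 8; constraint 9: x + z = 10; constraint 11: x + y = 8, and every other listed constraint is also met.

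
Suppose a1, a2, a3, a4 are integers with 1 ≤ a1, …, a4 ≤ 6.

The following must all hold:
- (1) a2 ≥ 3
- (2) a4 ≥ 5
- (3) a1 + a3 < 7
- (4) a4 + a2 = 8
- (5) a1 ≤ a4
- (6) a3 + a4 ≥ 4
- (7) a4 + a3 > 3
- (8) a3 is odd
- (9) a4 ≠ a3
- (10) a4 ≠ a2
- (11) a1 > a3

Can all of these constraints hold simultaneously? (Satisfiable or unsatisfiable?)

Satisfiable

Take a1 = 5, a2 = 3, a3 = 1, a4 = 5. Then constraint 3: a1 + a3 = 6; constraint 4: a4 + a2 = 8, and every other listed constraint is also met.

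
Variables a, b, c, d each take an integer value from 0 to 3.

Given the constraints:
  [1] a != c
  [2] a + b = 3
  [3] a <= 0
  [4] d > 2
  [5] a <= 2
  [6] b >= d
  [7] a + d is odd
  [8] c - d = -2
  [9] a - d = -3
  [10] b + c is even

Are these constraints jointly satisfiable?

Try a = 0, b = 3, c = 1, d = 3.
Check constraint 2: a + b = 3; constraint 8: c - d = -2. The remaining constraints are straightforward to verify.

Satisfiable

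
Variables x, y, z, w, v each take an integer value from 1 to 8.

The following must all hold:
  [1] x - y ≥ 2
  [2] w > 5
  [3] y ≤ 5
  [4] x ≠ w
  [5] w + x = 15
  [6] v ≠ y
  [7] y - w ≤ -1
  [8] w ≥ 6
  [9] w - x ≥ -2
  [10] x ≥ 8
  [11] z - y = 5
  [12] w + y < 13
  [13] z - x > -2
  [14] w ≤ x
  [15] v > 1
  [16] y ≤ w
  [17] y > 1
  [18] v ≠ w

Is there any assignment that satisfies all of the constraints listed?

Setting (x, y, z, w, v) = (8, 3, 8, 7, 8) satisfies everything: constraint 1: x - y = 5; constraint 5: w + x = 15; constraint 7: y - w = -4, and the others follow.

Satisfiable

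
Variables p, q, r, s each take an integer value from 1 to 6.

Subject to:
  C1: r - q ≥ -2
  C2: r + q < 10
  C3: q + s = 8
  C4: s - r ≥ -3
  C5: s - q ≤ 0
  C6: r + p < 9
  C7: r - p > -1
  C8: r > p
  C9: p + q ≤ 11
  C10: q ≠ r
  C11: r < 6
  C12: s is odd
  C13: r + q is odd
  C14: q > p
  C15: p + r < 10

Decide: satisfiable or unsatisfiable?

Setting (p, q, r, s) = (3, 5, 4, 3) satisfies everything: constraint 1: r - q = -1; constraint 2: r + q = 9; constraint 3: q + s = 8, and the others follow.

Satisfiable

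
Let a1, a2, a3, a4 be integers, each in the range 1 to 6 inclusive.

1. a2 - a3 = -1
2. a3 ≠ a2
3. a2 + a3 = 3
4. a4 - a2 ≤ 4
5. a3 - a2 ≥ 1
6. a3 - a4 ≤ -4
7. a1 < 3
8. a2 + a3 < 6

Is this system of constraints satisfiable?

Constraints 4, 5, and 6 give a2 − a4 ≥ -4, a4 − a3 ≥ 4, a3 − a2 ≥ 1.
Adding all 3 inequalities: the left sides telescope to 0, and the right sides sum to (-4) + 4 + 1 = 1. So 0 ≥ 1, which is false.

Unsatisfiable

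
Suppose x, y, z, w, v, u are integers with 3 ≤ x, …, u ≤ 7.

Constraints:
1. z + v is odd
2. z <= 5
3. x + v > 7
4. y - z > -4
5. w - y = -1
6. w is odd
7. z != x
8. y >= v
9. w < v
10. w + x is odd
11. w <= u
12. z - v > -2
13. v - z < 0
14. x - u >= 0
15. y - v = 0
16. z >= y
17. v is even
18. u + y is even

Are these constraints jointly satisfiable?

Satisfiable

Try x = 4, y = 4, z = 5, w = 3, v = 4, u = 4.
Check constraint 3: x + v = 8; constraint 4: y - z = -1; constraint 5: w - y = -1. The remaining constraints are straightforward to verify.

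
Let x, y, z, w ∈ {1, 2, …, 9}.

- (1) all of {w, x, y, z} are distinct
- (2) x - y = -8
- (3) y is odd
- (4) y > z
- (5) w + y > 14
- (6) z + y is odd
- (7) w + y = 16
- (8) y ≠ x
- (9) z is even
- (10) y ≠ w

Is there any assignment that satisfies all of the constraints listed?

Satisfiable

Try x = 1, y = 9, z = 8, w = 7.
Check constraint 2: x - y = -8; constraint 5: w + y = 16; constraint 7: w + y = 16. The remaining constraints are straightforward to verify.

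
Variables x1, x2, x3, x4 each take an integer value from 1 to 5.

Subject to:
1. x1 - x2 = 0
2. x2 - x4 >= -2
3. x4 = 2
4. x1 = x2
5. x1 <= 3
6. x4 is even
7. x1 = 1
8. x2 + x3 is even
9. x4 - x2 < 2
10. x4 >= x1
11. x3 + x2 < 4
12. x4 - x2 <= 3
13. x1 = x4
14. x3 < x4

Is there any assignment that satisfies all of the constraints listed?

Unsatisfiable

Constraint 7 fixes x1 = 1 and constraint 3 fixes x4 = 2, but constraint 13 requires x1 = x4. Since 1 ≠ 2, contradiction.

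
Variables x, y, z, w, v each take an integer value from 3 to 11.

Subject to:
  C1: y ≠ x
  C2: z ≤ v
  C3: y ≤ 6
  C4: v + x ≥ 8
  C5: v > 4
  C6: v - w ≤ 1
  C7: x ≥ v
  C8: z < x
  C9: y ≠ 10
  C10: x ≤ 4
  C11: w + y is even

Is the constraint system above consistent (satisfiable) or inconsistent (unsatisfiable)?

From constraint 5: v ≥ 5. From constraints 7 and 10: v ≤ x and x ≤ 4, so v ≤ 4. But 4 < 5, so no value of v works.

Unsatisfiable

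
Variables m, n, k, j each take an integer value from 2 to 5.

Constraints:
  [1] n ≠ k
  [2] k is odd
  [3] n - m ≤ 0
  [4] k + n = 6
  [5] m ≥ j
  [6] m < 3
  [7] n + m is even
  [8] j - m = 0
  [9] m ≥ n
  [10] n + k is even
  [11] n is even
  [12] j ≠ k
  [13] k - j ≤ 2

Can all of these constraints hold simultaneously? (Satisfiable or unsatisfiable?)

Unsatisfiable

Constraint 11 makes n even and constraint 2 makes k odd, so n + k must be odd. Constraint 10 says n + k is even — contradiction.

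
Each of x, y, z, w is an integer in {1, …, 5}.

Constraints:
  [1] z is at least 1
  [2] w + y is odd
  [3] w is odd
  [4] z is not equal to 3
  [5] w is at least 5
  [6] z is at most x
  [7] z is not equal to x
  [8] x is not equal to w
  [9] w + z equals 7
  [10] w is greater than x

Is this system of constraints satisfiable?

Satisfiable

Try x = 3, y = 2, z = 2, w = 5.
Check constraint 2: w + y = 7 is odd; constraint 3: w = 5 is odd; constraint 9: w + z = 7. The remaining constraints are straightforward to verify.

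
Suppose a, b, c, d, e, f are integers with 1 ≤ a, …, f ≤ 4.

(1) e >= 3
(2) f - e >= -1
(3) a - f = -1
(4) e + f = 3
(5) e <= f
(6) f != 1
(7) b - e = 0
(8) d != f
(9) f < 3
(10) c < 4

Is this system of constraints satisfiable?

Unsatisfiable

From constraints 1 and 5: f ≥ e and e ≥ 3, so f ≥ 3. From constraint 9: f ≤ 2. But 2 < 3, so no value of f works.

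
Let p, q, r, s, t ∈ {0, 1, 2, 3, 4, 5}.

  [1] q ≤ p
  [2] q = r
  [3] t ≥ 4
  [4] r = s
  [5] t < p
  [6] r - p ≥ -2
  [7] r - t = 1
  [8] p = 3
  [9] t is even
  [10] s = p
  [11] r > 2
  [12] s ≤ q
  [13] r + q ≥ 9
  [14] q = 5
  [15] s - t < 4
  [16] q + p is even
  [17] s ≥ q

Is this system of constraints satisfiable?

Constraint 14 fixes q = 5 and constraint 8 fixes p = 3. Constraints 2, 4, and 10 give q = r = s = p, so q = p. But 5 ≠ 3 — contradiction.

Unsatisfiable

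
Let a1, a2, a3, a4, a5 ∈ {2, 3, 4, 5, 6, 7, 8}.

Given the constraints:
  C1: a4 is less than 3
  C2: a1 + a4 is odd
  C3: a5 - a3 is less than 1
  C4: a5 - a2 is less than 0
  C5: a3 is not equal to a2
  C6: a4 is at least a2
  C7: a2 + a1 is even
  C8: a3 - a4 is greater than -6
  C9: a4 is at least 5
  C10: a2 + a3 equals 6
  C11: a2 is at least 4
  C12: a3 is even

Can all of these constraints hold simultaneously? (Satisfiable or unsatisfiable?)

From constraints 6 and 11: a4 ≥ a2 and a2 ≥ 4, so a4 ≥ 4. From constraint 1: a4 ≤ 2. But 2 < 4, so no value of a4 works.

Unsatisfiable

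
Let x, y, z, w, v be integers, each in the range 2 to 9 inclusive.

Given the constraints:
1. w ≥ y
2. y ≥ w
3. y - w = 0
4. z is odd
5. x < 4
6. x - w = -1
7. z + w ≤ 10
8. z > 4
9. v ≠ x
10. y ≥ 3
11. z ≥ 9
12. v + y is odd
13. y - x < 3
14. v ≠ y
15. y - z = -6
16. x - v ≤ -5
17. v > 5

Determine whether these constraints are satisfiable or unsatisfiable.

From constraint 11: z ≥ 9. From constraints 1 and 10: w ≥ y ≥ 3. Hence z + w ≥ 12. But constraint 7 requires z + w ≤ 10, and 10 < 12. Contradiction.

Unsatisfiable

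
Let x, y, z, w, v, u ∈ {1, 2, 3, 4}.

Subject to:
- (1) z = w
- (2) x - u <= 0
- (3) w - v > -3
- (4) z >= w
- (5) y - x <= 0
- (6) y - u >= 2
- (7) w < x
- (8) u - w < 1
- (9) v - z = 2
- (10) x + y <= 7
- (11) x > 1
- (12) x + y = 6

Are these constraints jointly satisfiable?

Unsatisfiable

Constraints 2, 5, and 6 give u − x ≥ 0, x − y ≥ 0, y − u ≥ 2.
Adding all 3 inequalities: the left sides telescope to 0, and the right sides sum to 0 + 0 + 2 = 2. So 0 ≥ 2, which is false.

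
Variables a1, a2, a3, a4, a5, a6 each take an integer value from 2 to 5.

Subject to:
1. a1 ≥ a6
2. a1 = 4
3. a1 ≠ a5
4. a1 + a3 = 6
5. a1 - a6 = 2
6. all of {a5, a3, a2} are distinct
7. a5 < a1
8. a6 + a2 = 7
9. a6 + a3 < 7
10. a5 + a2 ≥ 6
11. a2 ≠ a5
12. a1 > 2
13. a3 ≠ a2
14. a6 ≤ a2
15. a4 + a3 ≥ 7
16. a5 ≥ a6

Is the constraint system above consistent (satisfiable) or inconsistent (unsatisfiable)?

Satisfiable

Try a1 = 4, a2 = 5, a3 = 2, a4 = 5, a5 = 3, a6 = 2.
Check constraint 4: a1 + a3 = 6; constraint 5: a1 - a6 = 2; constraint 8: a6 + a2 = 7. The remaining constraints are straightforward to verify.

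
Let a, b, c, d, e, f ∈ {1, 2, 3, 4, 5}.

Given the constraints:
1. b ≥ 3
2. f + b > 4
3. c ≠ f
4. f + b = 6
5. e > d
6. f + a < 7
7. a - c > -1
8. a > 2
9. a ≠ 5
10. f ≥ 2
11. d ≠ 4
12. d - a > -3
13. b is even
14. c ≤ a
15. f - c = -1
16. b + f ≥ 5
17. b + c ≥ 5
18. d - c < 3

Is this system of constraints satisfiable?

Satisfiable

Setting (a, b, c, d, e, f) = (3, 4, 3, 3, 4, 2) satisfies everything: constraint 2: f + b = 6; constraint 4: f + b = 6, and the others follow.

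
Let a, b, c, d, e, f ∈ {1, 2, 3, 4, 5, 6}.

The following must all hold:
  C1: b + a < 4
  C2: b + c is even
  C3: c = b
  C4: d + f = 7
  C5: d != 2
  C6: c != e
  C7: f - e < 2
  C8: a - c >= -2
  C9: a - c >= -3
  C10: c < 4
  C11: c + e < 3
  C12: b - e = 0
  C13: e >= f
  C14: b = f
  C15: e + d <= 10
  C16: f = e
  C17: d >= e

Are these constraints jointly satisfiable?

From constraints 3, 14, and 16, c = b = f = e, so c = e. But constraint 6 says c ≠ e. Contradiction.

Unsatisfiable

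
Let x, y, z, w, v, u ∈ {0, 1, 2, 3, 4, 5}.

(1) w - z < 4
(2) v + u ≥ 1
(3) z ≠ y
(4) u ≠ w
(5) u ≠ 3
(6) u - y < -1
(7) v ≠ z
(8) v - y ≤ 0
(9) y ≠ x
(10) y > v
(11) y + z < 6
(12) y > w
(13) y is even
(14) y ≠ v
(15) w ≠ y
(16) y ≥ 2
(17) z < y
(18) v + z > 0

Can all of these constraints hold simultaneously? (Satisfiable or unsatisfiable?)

Satisfiable

One satisfying assignment is x = 3, y = 4, z = 0, w = 2, v = 1, u = 1.
For the less obvious constraints — constraint 1: w - z = 2; constraint 2: v + u = 2; constraint 6: u - y = -3 — and the others hold by inspection.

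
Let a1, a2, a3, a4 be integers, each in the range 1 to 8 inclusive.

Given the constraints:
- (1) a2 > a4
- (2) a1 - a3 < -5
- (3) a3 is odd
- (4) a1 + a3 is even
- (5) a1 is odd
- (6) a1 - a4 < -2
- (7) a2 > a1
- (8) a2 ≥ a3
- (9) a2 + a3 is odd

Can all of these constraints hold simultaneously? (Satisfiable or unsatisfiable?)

Satisfiable

Take a1 = 1, a2 = 8, a3 = 7, a4 = 6. Then constraint 2: a1 - a3 = -6; constraint 6: a1 - a4 = -5, and every other listed constraint is also met.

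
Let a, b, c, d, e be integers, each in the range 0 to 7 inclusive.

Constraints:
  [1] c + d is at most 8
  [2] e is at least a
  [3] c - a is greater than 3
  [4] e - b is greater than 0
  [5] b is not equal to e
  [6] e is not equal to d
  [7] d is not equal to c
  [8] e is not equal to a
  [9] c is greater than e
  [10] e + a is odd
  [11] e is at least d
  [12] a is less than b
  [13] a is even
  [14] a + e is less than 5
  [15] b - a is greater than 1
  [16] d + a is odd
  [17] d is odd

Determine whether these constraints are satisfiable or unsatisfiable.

Satisfiable

One satisfying assignment is a = 0, b = 2, c = 4, d = 1, e = 3.
For the less obvious constraints — constraint 1: c + d = 5; constraint 3: c - a = 4 — and the others hold by inspection.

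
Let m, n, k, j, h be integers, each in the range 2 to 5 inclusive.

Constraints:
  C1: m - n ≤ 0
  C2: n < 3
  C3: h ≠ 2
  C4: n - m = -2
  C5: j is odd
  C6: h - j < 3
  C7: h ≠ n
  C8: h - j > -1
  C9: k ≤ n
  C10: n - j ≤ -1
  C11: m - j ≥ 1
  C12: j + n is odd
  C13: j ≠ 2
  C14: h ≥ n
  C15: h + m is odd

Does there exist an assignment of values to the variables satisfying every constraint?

Constraints 1, 10, and 11 give m − j ≥ 1, j − n ≥ 1, n − m ≥ 0.
Adding all 3 inequalities: the left sides telescope to 0, and the right sides sum to 1 + 1 + 0 = 2. So 0 ≥ 2, which is false.

Unsatisfiable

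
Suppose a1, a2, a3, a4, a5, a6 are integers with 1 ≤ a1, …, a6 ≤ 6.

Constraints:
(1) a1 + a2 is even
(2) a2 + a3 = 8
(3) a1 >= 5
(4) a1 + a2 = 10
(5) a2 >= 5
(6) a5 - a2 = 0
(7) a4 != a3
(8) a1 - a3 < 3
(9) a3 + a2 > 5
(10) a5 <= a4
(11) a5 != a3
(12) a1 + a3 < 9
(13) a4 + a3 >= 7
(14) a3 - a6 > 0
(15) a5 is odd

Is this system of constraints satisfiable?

Satisfiable

Setting (a1, a2, a3, a4, a5, a6) = (5, 5, 3, 6, 5, 2) satisfies everything: constraint 2: a2 + a3 = 8; constraint 4: a1 + a2 = 10, and the others follow.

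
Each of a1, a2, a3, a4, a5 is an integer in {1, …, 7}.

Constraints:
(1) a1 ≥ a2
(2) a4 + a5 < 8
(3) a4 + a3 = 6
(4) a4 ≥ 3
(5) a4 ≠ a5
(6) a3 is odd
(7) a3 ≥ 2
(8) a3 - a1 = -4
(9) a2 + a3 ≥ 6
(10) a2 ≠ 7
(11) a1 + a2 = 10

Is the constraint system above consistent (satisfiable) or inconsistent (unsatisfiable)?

Setting (a1, a2, a3, a4, a5) = (7, 3, 3, 3, 4) satisfies everything: constraint 2: a4 + a5 = 7; constraint 3: a4 + a3 = 6; constraint 8: a3 - a1 = -4, and the others follow.

Satisfiable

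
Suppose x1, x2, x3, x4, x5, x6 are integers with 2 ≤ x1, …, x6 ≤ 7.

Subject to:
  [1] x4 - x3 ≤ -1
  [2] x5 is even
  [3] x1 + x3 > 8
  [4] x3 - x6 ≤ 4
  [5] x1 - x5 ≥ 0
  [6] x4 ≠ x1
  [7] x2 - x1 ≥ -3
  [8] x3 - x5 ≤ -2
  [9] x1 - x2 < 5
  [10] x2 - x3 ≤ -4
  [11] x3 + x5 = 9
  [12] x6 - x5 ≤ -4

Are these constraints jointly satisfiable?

Unsatisfiable

Constraints 4, 5, 7, 10, and 12 give x1 − x5 ≥ 0, x5 − x6 ≥ 4, x6 − x3 ≥ -4, x3 − x2 ≥ 4, x2 − x1 ≥ -3.
Adding all 5 inequalities: the left sides telescope to 0, and the right sides sum to 0 + 4 + (-4) + 4 + (-3) = 1. So 0 ≥ 1, which is false.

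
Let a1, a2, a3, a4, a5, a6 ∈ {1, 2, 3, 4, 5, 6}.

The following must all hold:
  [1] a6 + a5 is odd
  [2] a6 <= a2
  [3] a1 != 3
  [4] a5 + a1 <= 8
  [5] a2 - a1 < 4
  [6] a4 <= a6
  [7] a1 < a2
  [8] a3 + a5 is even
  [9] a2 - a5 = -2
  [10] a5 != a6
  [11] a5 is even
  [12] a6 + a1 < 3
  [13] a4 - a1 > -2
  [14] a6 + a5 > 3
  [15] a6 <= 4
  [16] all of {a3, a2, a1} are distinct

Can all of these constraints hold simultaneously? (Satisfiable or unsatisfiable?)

Take a1 = 1, a2 = 2, a3 = 4, a4 = 1, a5 = 4, a6 = 1. Then constraint 4: a5 + a1 = 5; constraint 5: a2 - a1 = 1, and every other listed constraint is also met.

Satisfiable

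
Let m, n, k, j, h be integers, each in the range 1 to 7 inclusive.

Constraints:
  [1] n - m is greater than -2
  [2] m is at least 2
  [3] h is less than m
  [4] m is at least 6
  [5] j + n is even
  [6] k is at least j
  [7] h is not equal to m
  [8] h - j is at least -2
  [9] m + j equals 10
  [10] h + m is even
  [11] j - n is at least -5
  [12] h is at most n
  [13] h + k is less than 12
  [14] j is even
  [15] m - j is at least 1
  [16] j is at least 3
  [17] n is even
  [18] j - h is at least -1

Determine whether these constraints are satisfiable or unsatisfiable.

Try m = 6, n = 6, k = 6, j = 4, h = 4.
Check constraint 1: n - m = 0; constraint 8: h - j = 0. The remaining constraints are straightforward to verify.

Satisfiable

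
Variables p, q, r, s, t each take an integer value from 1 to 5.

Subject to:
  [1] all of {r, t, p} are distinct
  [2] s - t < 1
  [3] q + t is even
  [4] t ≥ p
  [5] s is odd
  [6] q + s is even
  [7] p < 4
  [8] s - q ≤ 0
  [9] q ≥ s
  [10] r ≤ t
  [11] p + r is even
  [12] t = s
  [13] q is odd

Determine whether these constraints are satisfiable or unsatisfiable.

Satisfiable

Try p = 1, q = 5, r = 3, s = 5, t = 5.
Check constraint 2: s - t = 0; constraint 8: s - q = 0. The remaining constraints are straightforward to verify.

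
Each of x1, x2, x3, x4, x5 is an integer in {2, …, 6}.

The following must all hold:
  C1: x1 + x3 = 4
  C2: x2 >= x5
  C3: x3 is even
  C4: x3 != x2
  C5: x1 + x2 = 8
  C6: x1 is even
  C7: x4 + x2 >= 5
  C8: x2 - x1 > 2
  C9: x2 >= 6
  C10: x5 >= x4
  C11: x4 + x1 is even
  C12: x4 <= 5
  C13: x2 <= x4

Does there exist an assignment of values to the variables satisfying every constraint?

From constraint 9: x2 ≥ 6. From constraints 12 and 13: x2 ≤ x4 and x4 ≤ 5, so x2 ≤ 5. But 5 < 6, so no value of x2 works.

Unsatisfiable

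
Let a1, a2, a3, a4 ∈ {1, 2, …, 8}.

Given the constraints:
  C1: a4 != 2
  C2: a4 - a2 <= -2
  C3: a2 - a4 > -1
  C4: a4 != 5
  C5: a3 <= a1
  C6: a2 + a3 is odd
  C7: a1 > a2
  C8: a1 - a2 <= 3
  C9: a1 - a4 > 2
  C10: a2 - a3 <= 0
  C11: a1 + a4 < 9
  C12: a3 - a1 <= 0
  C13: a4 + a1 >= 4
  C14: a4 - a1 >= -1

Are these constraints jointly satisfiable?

Constraints 2, 10, 12, and 14 give a2 − a4 ≥ 2, a4 − a1 ≥ -1, a1 − a3 ≥ 0, a3 − a2 ≥ 0.
Adding all 4 inequalities: the left sides telescope to 0, and the right sides sum to 2 + (-1) + 0 + 0 = 1. So 0 ≥ 1, which is false.

Unsatisfiable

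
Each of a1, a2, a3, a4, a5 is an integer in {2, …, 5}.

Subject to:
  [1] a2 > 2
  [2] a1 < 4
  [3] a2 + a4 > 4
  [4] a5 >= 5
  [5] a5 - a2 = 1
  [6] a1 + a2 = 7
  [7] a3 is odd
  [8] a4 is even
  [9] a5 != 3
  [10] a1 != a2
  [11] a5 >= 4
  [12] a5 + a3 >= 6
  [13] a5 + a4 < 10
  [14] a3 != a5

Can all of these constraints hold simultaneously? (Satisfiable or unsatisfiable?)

Setting (a1, a2, a3, a4, a5) = (3, 4, 3, 2, 5) satisfies everything: constraint 3: a2 + a4 = 6; constraint 5: a5 - a2 = 1, and the others follow.

Satisfiable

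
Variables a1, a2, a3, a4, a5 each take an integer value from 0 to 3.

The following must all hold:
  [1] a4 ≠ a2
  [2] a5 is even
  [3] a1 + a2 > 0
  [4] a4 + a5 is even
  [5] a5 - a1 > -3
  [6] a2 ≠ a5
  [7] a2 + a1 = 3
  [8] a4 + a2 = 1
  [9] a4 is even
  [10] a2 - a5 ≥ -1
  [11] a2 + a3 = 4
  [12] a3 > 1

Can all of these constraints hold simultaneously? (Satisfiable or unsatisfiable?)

Satisfiable

The assignment a1 = 2, a2 = 1, a3 = 3, a4 = 0, a5 = 2 works:
  constraint 3 holds since a1 + a2 = 3.
  constraint 5 holds since a5 - a1 = 0.
The rest check out directly.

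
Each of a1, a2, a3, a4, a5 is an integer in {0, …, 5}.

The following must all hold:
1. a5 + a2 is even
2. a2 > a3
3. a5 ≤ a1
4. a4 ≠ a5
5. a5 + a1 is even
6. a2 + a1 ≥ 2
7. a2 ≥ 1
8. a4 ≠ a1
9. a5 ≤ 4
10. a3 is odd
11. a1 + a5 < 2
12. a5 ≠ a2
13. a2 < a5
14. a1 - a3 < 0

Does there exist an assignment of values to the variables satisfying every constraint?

Unsatisfiable

Constraints 2, 3, 13, and 14 give a2 < a5, a5 ≤ a1, a1 < a3, a3 < a2. Chaining: a2 < a5 ≤ a1 < a3 < a2, which forces a2 < a2 — impossible.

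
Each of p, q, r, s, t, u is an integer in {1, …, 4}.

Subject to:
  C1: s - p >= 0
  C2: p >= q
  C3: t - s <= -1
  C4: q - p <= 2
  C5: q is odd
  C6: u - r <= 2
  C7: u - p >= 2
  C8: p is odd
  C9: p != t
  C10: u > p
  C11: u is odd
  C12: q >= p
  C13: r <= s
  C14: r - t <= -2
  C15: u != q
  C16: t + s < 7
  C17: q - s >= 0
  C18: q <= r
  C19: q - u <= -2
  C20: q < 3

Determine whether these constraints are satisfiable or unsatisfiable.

Constraints 3, 4, 6, 7, 14, and 17 give p − q ≥ -2, q − s ≥ 0, s − t ≥ 1, t − r ≥ 2, r − u ≥ -2, u − p ≥ 2.
Adding all 6 inequalities: the left sides telescope to 0, and the right sides sum to (-2) + 0 + 1 + 2 + (-2) + 2 = 1. So 0 ≥ 1, which is false.

Unsatisfiable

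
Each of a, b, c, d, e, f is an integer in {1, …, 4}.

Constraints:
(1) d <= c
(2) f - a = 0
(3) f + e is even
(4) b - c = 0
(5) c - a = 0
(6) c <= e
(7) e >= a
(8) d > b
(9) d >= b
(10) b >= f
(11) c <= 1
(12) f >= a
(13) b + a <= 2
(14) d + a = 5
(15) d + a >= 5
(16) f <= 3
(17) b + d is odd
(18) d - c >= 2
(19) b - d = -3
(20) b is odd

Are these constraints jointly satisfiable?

From constraints 1 and 11: d ≤ c ≤ 1. From constraints 12 and 16: a ≤ f ≤ 3. Hence d + a ≤ 4. But constraint 14 requires d + a = 5, and 5 > 4. Contradiction.

Unsatisfiable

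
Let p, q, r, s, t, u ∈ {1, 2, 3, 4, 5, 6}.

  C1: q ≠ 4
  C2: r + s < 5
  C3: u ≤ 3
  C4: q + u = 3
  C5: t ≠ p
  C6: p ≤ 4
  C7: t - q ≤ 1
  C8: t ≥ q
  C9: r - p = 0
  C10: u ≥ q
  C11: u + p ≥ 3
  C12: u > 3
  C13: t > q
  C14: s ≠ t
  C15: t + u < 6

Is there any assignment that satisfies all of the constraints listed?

Unsatisfiable

From constraint 12: u ≥ 4. From constraint 3: u ≤ 3. But 3 < 4, so no value of u works.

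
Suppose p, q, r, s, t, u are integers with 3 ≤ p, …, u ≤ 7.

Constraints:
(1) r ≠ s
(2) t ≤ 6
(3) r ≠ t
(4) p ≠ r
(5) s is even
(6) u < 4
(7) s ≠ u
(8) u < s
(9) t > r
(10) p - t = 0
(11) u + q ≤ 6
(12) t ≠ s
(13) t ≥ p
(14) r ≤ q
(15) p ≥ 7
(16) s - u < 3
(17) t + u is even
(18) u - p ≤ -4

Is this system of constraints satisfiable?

Unsatisfiable

From constraint 15: p ≥ 7. From constraints 2 and 13: p ≤ t and t ≤ 6, so p ≤ 6. But 6 < 7, so no value of p works.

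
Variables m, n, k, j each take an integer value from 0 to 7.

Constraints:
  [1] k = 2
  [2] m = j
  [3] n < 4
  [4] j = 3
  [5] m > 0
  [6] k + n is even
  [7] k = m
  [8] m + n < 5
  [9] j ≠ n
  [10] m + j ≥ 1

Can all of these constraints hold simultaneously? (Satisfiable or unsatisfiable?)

Unsatisfiable

Constraint 1 fixes k = 2 and constraint 4 fixes j = 3. Constraints 2 and 7 give k = m = j, so k = j. But 2 ≠ 3 — contradiction.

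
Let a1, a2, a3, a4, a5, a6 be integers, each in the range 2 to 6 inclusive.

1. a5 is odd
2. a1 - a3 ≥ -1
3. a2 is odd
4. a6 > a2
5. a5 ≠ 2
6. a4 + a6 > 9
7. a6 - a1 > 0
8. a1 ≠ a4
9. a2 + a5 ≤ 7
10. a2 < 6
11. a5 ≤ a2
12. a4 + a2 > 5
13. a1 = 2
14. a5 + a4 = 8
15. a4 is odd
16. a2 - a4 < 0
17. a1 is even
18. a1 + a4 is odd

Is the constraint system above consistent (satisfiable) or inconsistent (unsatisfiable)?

Setting (a1, a2, a3, a4, a5, a6) = (2, 3, 2, 5, 3, 5) satisfies everything: constraint 2: a1 - a3 = 0; constraint 6: a4 + a6 = 10; constraint 7: a6 - a1 = 3, and the others follow.

Satisfiable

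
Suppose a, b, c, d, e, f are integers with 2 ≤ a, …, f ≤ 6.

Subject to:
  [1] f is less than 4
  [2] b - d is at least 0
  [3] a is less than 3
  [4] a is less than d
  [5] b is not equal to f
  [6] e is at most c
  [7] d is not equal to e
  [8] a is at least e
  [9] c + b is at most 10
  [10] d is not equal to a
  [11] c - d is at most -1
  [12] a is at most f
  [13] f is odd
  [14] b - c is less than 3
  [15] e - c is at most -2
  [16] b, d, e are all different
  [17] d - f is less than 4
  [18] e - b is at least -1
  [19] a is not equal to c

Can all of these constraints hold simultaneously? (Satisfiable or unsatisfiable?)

Unsatisfiable

Constraints 2, 11, 15, and 18 give d − c ≥ 1, c − e ≥ 2, e − b ≥ -1, b − d ≥ 0.
Adding all 4 inequalities: the left sides telescope to 0, and the right sides sum to 1 + 2 + (-1) + 0 = 2. So 0 ≥ 2, which is false.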